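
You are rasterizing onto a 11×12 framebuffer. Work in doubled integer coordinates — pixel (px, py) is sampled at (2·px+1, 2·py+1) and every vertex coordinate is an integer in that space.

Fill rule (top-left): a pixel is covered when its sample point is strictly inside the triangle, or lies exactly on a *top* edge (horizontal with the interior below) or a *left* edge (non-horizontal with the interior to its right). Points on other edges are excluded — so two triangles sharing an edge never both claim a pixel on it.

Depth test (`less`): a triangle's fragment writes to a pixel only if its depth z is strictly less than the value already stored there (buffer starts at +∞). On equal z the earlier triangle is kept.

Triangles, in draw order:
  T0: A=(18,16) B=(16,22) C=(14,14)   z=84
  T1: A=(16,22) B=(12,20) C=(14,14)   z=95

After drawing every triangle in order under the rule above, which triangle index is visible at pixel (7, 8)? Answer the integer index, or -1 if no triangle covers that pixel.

T0:
  2·area = 28
  edge (18, 16)→(16, 22): d=(-2,6) right/bottom  bias=-1
  edge (16, 22)→(14, 14): d=(-2,-8) top-left  bias=+0
  edge (14, 14)→(18, 16): d=(4,2) right/bottom  bias=-1
    (10,3)@(21, 7): e=[0,70,-42] → .  [on edge]
    (9,6)@(19, 13): e=[0,42,-14] → .  [on edge]
    (7,7)@(15, 15): e=[20,6,2] → X
    (8,7)@(17, 15): e=[8,22,-2] → .
    (7,8)@(15, 17): e=[16,2,10] → X
    (8,8)@(17, 17): e=[4,18,6] → X
    (9,8)@(19, 17): e=[-8,34,2] → .
    (7,9)@(15, 19): e=[12,-2,18] → .
    (8,9)@(17, 19): e=[0,14,14] → .  [on edge]
  covered (3 px):
    . . . . . . . . . . .
    . . . . . . . . . . .
    . . . . . . . . . . .
    . . . . . . . . . . .
    . . . . . . . . . . .
    . . . . . . . . . . .
    . . . . . . . . . . .
    . . . . . . . X . . .
    . . . . . . . X X . .
    . . . . . . . . . . .
    . . . . . . . . . . .
    . . . . . . . . . . .
T1:
  2·area = 28
  edge (16, 22)→(12, 20): d=(-4,-2) top-left  bias=+0
  edge (12, 20)→(14, 14): d=(2,-6) top-left  bias=+0
  edge (14, 14)→(16, 22): d=(2,8) right/bottom  bias=-1
    (8,2)@(17, 5): e=[70,0,-42] → .  [on edge]
    (7,5)@(15, 11): e=[42,0,-14] → .  [on edge]
    (6,8)@(13, 17): e=[14,0,14] → X  [on edge]
    (7,8)@(15, 17): e=[18,12,-2] → .
    (6,9)@(13, 19): e=[6,4,18] → X
    (7,9)@(15, 19): e=[10,16,2] → X
    (8,9)@(17, 19): e=[14,28,-14] → .
    (6,10)@(13, 21): e=[-2,8,22] → .
    (7,10)@(15, 21): e=[2,20,6] → X
    (8,10)@(17, 21): e=[6,32,-10] → .
    (5,11)@(11, 23): e=[-14,0,42] → .  [on edge]
    (7,11)@(15, 23): e=[-6,24,10] → .
  covered (4 px):
    . . . . . . . . . . .
    . . . . . . . . . . .
    . . . . . . . . . . .
    . . . . . . . . . . .
    . . . . . . . . . . .
    . . . . . . . . . . .
    . . . . . . . . . . .
    . . . . . . . . . . .
    . . . . . . X . . . .
    . . . . . . X X . . .
    . . . . . . . X . . .
    . . . . . . . . . . .

Z-buffer (winner per pixel, '.' = empty):
  . . . . . . . . . . .
  . . . . . . . . . . .
  . . . . . . . . . . .
  . . . . . . . . . . .
  . . . . . . . . . . .
  . . . . . . . . . . .
  . . . . . . . . . . .
  . . . . . . . 0 . . .
  . . . . . . 1 0 0 . .
  . . . . . . 1 1 . . .
  . . . . . . . 1 . . .
  . . . . . . . . . . .

Result: 0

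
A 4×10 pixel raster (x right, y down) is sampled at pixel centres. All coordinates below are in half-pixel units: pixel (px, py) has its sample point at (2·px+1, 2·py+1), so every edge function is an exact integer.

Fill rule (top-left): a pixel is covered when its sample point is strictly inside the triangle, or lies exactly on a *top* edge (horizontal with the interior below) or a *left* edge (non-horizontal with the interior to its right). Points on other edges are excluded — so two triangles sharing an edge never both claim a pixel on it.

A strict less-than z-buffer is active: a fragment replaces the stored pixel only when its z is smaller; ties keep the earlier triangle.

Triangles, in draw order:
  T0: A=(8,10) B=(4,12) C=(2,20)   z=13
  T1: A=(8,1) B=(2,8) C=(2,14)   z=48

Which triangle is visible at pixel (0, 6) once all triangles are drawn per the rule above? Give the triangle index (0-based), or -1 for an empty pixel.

T0:
  2·area = 28  (B↔C swapped to make it positive)
  edge (8, 10)→(2, 20): d=(-6,10) right/bottom  bias=-1
  edge (2, 20)→(4, 12): d=(2,-8) top-left  bias=+0
  edge (4, 12)→(8, 10): d=(4,-2) top-left  bias=+0
    (3,5)@(7, 11): e=[4,22,2] → █
    (2,6)@(5, 13): e=[12,10,6] → █
    (3,6)@(7, 13): e=[-8,26,10] → ·
    (2,7)@(5, 15): e=[0,14,14] → ·  [on edge]
    (1,8)@(3, 17): e=[8,2,18] → █
    (2,8)@(5, 17): e=[-12,18,22] → ·
    (1,9)@(3, 19): e=[-4,6,26] → ·
  covered (3 px):
    · · · ·
    · · · ·
    · · · ·
    · · · ·
    · · · ·
    · · · █
    · · █ ·
    · · · ·
    · █ · ·
    · · · ·
T1:
  2·area = 36  (B↔C swapped to make it positive)
  edge (8, 1)→(2, 14): d=(-6,13) right/bottom  bias=-1
  edge (2, 14)→(2, 8): d=(0,-6) top-left  bias=+0
  edge (2, 8)→(8, 1): d=(6,-7) top-left  bias=+0
    (3,1)@(7, 3): e=[1,30,5] → █
    (2,2)@(5, 5): e=[15,18,3] → █
    (3,2)@(7, 5): e=[-11,30,17] → ·
    (1,3)@(3, 7): e=[29,6,1] → █
    (3,3)@(7, 7): e=[-23,30,29] → ·
    (1,4)@(3, 9): e=[17,6,13] → █
    (2,4)@(5, 9): e=[-9,18,27] → ·
    (1,5)@(3, 11): e=[5,6,25] → █
    (2,5)@(5, 11): e=[-21,18,39] → ·
    (1,6)@(3, 13): e=[-7,6,37] → ·
  covered (6 px):
    · · · ·
    · · · █
    · · █ ·
    · █ █ ·
    · █ · ·
    · █ · ·
    · · · ·
    · · · ·
    · · · ·
    · · · ·

Z-buffer (winner per pixel, '.' = empty):
  . . . .
  . . . 1
  . . 1 .
  . 1 1 .
  . 1 . .
  . 1 . 0
  . . 0 .
  . . . .
  . 0 . .
  . . . .

Final: -1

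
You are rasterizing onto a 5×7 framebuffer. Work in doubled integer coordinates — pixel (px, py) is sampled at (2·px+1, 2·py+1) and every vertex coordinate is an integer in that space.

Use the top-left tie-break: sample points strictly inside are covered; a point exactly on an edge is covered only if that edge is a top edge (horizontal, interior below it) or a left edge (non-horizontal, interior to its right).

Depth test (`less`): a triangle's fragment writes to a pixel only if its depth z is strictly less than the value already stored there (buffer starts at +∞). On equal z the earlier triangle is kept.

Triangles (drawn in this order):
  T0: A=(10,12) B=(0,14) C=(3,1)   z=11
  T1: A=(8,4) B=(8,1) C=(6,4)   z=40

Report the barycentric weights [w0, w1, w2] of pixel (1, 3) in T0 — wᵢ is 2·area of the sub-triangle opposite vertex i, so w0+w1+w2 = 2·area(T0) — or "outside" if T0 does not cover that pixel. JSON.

T0:
  2·area = 124
  edge (10, 12)→(0, 14): d=(-10,2) right/bottom  bias=-1
  edge (0, 14)→(3, 1): d=(3,-13) top-left  bias=+0
  edge (3, 1)→(10, 12): d=(7,11) right/bottom  bias=-1
    (1,0)@(3, 1): e=[124,0,0] → ·  [on edge]
    (1,1)@(3, 3): e=[104,6,14] → █
    (2,1)@(5, 3): e=[100,32,-8] → ·
    (1,2)@(3, 5): e=[84,12,28] → █
    (2,2)@(5, 5): e=[80,38,6] → █
    (3,2)@(7, 5): e=[76,64,-16] → ·
    (1,3)@(3, 7): e=[64,18,42] → █
    (3,3)@(7, 7): e=[56,70,-2] → ·
    (1,4)@(3, 9): e=[44,24,56] → █
    (3,4)@(7, 9): e=[36,76,12] → █
    (4,4)@(9, 9): e=[32,102,-10] → ·
    (0,5)@(1, 11): e=[28,4,92] → █
    (2,6)@(5, 13): e=[0,62,62] → ·  [on edge]
  covered (15 px):
    · · · · ·
    · █ · · ·
    · █ █ · ·
    · █ █ · ·
    · █ █ █ ·
    █ █ █ █ █
    █ █ · · ·
T1:
  2·area = 6  (B↔C swapped to make it positive)
  edge (8, 4)→(6, 4): d=(-2,0) right/bottom  bias=-1
  edge (6, 4)→(8, 1): d=(2,-3) top-left  bias=+0
  edge (8, 1)→(8, 4): d=(0,3) right/bottom  bias=-1
    (3,1)@(7, 3): e=[2,1,3] → █
    (4,1)@(9, 3): e=[2,7,-3] → ·
    (3,2)@(7, 5): e=[-2,5,3] → ·
  covered (1 px):
    · · · · ·
    · · · █ ·
    · · · · ·
    · · · · ·
    · · · · ·
    · · · · ·
    · · · · ·

Answer: [18,42,64]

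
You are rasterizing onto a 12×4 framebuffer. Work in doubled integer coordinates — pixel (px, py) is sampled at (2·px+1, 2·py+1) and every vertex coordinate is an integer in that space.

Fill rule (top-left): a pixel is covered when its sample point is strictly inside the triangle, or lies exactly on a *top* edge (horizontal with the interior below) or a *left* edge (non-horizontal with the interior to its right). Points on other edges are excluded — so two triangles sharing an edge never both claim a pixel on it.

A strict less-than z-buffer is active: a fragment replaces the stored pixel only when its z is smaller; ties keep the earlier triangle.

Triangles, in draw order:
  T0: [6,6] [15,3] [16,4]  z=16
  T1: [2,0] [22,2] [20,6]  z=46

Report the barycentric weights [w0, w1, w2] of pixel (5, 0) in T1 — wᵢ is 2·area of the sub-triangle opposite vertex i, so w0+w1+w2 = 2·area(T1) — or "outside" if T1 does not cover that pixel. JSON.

T0:
  2·area = 12
  edge (6, 6)→(15, 3): d=(9,-3) top-left  bias=+0
  edge (15, 3)→(16, 4): d=(1,1) right/bottom  bias=-1
  edge (16, 4)→(6, 6): d=(-10,2) right/bottom  bias=-1
    (6,0)@(13, 1): e=[-24,0,36] → .  [on edge]
    (10,0)@(21, 1): e=[0,-8,20] → .  [on edge]
    (7,1)@(15, 3): e=[0,0,12] → .  [on edge]
    (10,1)@(21, 3): e=[18,-6,0] → .  [on edge]
    (4,2)@(9, 5): e=[0,8,4] → X  [on edge]
    (5,2)@(11, 5): e=[6,6,0] → .  [on edge]
    (8,2)@(17, 5): e=[24,0,-12] → .  [on edge]
    (0,3)@(1, 7): e=[-6,18,0] → .  [on edge]
    (1,3)@(3, 7): e=[0,16,-4] → .  [on edge]
    (4,3)@(9, 7): e=[18,10,-16] → .
    (9,3)@(19, 7): e=[48,0,-36] → .  [on edge]
  covered (1 px):
    . . . . . . . . . . . .
    . . . . . . . . . . . .
    . . . . X . . . . . . .
    . . . . . . . . . . . .
T1:
  2·area = 84
  edge (2, 0)→(22, 2): d=(20,2) right/bottom  bias=-1
  edge (22, 2)→(20, 6): d=(-2,4) right/bottom  bias=-1
  edge (20, 6)→(2, 0): d=(-18,-6) top-left  bias=+0
    (2,0)@(5, 1): e=[14,70,0] → X  [on edge]
    (3,0)@(7, 1): e=[10,62,12] → X
    (4,0)@(9, 1): e=[6,54,24] → X
    (5,0)@(11, 1): e=[2,46,36] → X
    (6,0)@(13, 1): e=[-2,38,48] → .
    (2,1)@(5, 3): e=[54,66,-36] → .
    (3,1)@(7, 3): e=[50,58,-24] → .
    (4,1)@(9, 3): e=[46,50,-12] → .
    (5,1)@(11, 3): e=[42,42,0] → X  [on edge]
    (6,1)@(13, 3): e=[38,34,12] → X
    (7,1)@(15, 3): e=[34,26,24] → X
    (8,1)@(17, 3): e=[30,18,36] → X
    (8,2)@(17, 5): e=[70,14,0] → X  [on edge]
    (11,3)@(23, 7): e=[98,-14,0] → .  [on edge]
  covered (12 px):
    . . X X X X . . . . . .
    . . . . . X X X X X X .
    . . . . . . . . X X . .
    . . . . . . . . . . . .

Result: [46,36,2]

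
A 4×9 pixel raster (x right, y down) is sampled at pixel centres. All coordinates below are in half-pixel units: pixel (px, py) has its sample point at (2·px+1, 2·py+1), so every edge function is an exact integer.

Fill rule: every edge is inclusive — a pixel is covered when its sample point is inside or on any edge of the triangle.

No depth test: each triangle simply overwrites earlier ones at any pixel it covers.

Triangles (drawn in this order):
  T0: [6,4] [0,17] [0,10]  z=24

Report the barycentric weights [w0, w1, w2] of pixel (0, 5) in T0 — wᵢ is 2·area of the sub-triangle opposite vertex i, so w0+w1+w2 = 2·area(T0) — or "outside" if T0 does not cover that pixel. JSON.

T0:
  2·area = 42
  edge (6, 4)→(0, 17): d=(-6,13) inclusive
  edge (0, 17)→(0, 10): d=(0,-7) inclusive
  edge (0, 10)→(6, 4): d=(6,-6) inclusive
    (3,1)@(7, 3): e=[-7,49,0] → ·  [on edge]
    (2,2)@(5, 5): e=[7,35,0] → #  [on edge]
    (3,2)@(7, 5): e=[-19,49,12] → ·
    (1,3)@(3, 7): e=[21,21,0] → #  [on edge]
    (2,3)@(5, 7): e=[-5,35,12] → ·
    (0,4)@(1, 9): e=[35,7,0] → #  [on edge]
    (2,4)@(5, 9): e=[-17,35,24] → ·
    (0,5)@(1, 11): e=[23,7,12] → #
    (1,5)@(3, 11): e=[-3,21,24] → ·
    (0,6)@(1, 13): e=[11,7,24] → #
    (1,6)@(3, 13): e=[-15,21,36] → ·
    (0,7)@(1, 15): e=[-1,7,36] → ·
  covered (6 px):
    · · · ·
    · · · ·
    · · # ·
    · # · ·
    # # · ·
    # · · ·
    # · · ·
    · · · ·
    · · · ·

Result: [7,12,23]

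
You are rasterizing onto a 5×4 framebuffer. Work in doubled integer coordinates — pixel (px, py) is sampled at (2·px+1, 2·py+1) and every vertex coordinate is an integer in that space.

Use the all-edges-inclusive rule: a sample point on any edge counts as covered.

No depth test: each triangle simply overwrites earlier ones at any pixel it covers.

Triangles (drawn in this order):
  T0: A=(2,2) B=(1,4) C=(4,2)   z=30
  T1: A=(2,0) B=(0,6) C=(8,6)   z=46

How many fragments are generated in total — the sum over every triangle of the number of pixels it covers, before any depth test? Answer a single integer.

T0:
  2·area = 4  (B↔C swapped to make it positive)
  edge (2, 2)→(4, 2): d=(2,0) inclusive
  edge (4, 2)→(1, 4): d=(-3,2) inclusive
  edge (1, 4)→(2, 2): d=(1,-2) inclusive
  covered (0 px):
    · · · · ·
    · · · · ·
    · · · · ·
    · · · · ·
T1:
  2·area = 48  (B↔C swapped to make it positive)
  edge (2, 0)→(8, 6): d=(6,6) inclusive
  edge (8, 6)→(0, 6): d=(-8,0) inclusive
  edge (0, 6)→(2, 0): d=(2,-6) inclusive
    (1,0)@(3, 1): e=[0,40,8] → █  [on edge]
    (2,0)@(5, 1): e=[-12,40,20] → ·
    (0,1)@(1, 3): e=[24,24,0] → █  [on edge]
    (2,1)@(5, 3): e=[0,24,24] → █  [on edge]
    (3,1)@(7, 3): e=[-12,24,36] → ·
    (0,2)@(1, 5): e=[36,8,4] → █
    (3,2)@(7, 5): e=[0,8,40] → █  [on edge]
    (4,2)@(9, 5): e=[-12,8,52] → ·
    (0,3)@(1, 7): e=[48,-8,8] → ·
    (1,3)@(3, 7): e=[36,-8,20] → ·
    (2,3)@(5, 7): e=[24,-8,32] → ·
    (3,3)@(7, 7): e=[12,-8,44] → ·
    (4,3)@(9, 7): e=[0,-8,56] → ·  [on edge]
  covered (8 px):
    · █ · · ·
    █ █ █ · ·
    █ █ █ █ ·
    · · · · ·

Result: 8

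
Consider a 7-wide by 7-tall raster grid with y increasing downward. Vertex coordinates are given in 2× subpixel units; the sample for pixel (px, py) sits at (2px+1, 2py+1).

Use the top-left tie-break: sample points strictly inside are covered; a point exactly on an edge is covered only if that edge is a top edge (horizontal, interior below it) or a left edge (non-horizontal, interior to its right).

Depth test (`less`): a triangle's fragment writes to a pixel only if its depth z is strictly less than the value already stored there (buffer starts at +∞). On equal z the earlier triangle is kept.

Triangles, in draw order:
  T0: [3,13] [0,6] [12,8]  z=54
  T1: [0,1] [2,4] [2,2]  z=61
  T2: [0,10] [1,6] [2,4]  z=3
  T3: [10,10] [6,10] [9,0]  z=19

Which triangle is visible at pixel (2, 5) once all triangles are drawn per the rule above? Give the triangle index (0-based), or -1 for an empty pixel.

T0:
  2·area = 78
  edge (3, 13)→(0, 6): d=(-3,-7) top-left  bias=+0
  edge (0, 6)→(12, 8): d=(12,2) right/bottom  bias=-1
  edge (12, 8)→(3, 13): d=(-9,5) right/bottom  bias=-1
    (0,3)@(1, 7): e=[4,10,64] → X
    (1,3)@(3, 7): e=[18,6,54] → X
    (2,3)@(5, 7): e=[32,2,44] → X
    (3,3)@(7, 7): e=[46,-2,34] → .
    (0,4)@(1, 9): e=[-2,34,46] → .
    (1,4)@(3, 9): e=[12,30,36] → X
    (3,4)@(7, 9): e=[40,22,16] → X
    (4,4)@(9, 9): e=[54,18,6] → X
    (5,4)@(11, 9): e=[68,14,-4] → .
    (1,5)@(3, 11): e=[6,54,18] → X
    (3,5)@(7, 11): e=[34,46,-2] → .
    (4,5)@(9, 11): e=[48,42,-12] → .
    (1,6)@(3, 13): e=[0,78,0] → .  [on edge]
  covered (9 px):
    . . . . . . .
    . . . . . . .
    . . . . . . .
    X X X . . . .
    . X X X X . .
    . X X . . . .
    . . . . . . .
T1:
  2·area = 4  (B↔C swapped to make it positive)
  edge (0, 1)→(2, 2): d=(2,1) right/bottom  bias=-1
  edge (2, 2)→(2, 4): d=(0,2) right/bottom  bias=-1
  edge (2, 4)→(0, 1): d=(-2,-3) top-left  bias=+0
  covered (0 px):
    . . . . . . .
    . . . . . . .
    . . . . . . .
    . . . . . . .
    . . . . . . .
    . . . . . . .
    . . . . . . .
T2:
  2·area = 2
  edge (0, 10)→(1, 6): d=(1,-4) top-left  bias=+0
  edge (1, 6)→(2, 4): d=(1,-2) top-left  bias=+0
  edge (2, 4)→(0, 10): d=(-2,6) right/bottom  bias=-1
    (1,0)@(3, 1): e=[3,-1,0] → .  [on edge]
    (0,3)@(1, 7): e=[1,1,0] → .  [on edge]
  covered (0 px):
    . . . . . . .
    . . . . . . .
    . . . . . . .
    . . . . . . .
    . . . . . . .
    . . . . . . .
    . . . . . . .
T3:
  2·area = 40
  edge (10, 10)→(6, 10): d=(-4,0) right/bottom  bias=-1
  edge (6, 10)→(9, 0): d=(3,-10) top-left  bias=+0
  edge (9, 0)→(10, 10): d=(1,10) right/bottom  bias=-1
    (4,0)@(9, 1): e=[36,3,1] → X
    (5,0)@(11, 1): e=[36,23,-19] → .
    (4,1)@(9, 3): e=[28,9,3] → X
    (5,1)@(11, 3): e=[28,29,-17] → .
    (4,2)@(9, 5): e=[20,15,5] → X
    (5,2)@(11, 5): e=[20,35,-15] → .
    (3,3)@(7, 7): e=[12,1,27] → X
    (5,3)@(11, 7): e=[12,41,-13] → .
    (3,4)@(7, 9): e=[4,7,29] → X
    (5,4)@(11, 9): e=[4,47,-11] → .
    (3,5)@(7, 11): e=[-4,13,31] → .
    (4,5)@(9, 11): e=[-4,33,11] → .
  covered (7 px):
    . . . . X . .
    . . . . X . .
    . . . . X . .
    . . . X X . .
    . . . X X . .
    . . . . . . .
    . . . . . . .

Z-buffer (winner per pixel, '.' = empty):
  . . . . 3 . .
  . . . . 3 . .
  . . . . 3 . .
  0 0 0 3 3 . .
  . 0 0 3 3 . .
  . 0 0 . . . .
  . . . . . . .

Answer: 0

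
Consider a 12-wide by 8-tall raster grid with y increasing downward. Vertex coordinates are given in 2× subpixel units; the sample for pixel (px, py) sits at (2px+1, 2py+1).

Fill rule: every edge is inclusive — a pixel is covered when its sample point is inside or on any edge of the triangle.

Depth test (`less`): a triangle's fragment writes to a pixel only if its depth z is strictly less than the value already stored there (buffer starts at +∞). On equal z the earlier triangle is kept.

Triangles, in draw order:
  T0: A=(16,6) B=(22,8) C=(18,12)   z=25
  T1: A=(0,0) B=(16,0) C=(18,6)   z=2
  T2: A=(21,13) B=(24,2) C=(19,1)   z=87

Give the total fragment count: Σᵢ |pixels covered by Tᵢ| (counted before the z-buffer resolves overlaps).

T0:
  2·area = 32
  edge (16, 6)→(22, 8): d=(6,2) inclusive
  edge (22, 8)→(18, 12): d=(-4,4) inclusive
  edge (18, 12)→(16, 6): d=(-2,-6) inclusive
    (0,0)@(1, 1): e=[0,112,-80] → ·  [on edge]
    (3,1)@(7, 3): e=[0,80,-48] → ·  [on edge]
    (7,1)@(15, 3): e=[-16,48,0] → ·  [on edge]
    (6,2)@(13, 5): e=[0,48,-16] → ·  [on edge]
    (8,3)@(17, 7): e=[4,24,4] → #
    (9,3)@(19, 7): e=[0,16,16] → #  [on edge]
    (10,3)@(21, 7): e=[-4,8,28] → ·
    (11,3)@(23, 7): e=[-8,0,40] → ·  [on edge]
    (8,4)@(17, 9): e=[16,16,0] → #  [on edge]
    (10,4)@(21, 9): e=[8,0,24] → #  [on edge]
    (11,4)@(23, 9): e=[4,-8,36] → ·
    (8,5)@(17, 11): e=[28,8,-4] → ·
    (9,5)@(19, 11): e=[24,0,8] → #  [on edge]
    (8,6)@(17, 13): e=[40,0,-8] → ·  [on edge]
    (7,7)@(15, 15): e=[56,0,-24] → ·  [on edge]
    (9,7)@(19, 15): e=[48,-16,0] → ·  [on edge]
  covered (6 px):
    · · · · · · · · · · · ·
    · · · · · · · · · · · ·
    · · · · · · · · · · · ·
    · · · · · · · · # # · ·
    · · · · · · · · # # # ·
    · · · · · · · · · # · ·
    · · · · · · · · · · · ·
    · · · · · · · · · · · ·
T1:
  2·area = 96
  edge (0, 0)→(16, 0): d=(16,0) inclusive
  edge (16, 0)→(18, 6): d=(2,6) inclusive
  edge (18, 6)→(0, 0): d=(-18,-6) inclusive
    (1,0)@(3, 1): e=[16,80,0] → #  [on edge]
    (2,0)@(5, 1): e=[16,68,12] → #
    (3,0)@(7, 1): e=[16,56,24] → #
    (4,0)@(9, 1): e=[16,44,36] → #
    (5,0)@(11, 1): e=[16,32,48] → #
    (6,0)@(13, 1): e=[16,20,60] → #
    (7,0)@(15, 1): e=[16,8,72] → #
    (8,0)@(17, 1): e=[16,-4,84] → ·
    (1,1)@(3, 3): e=[48,84,-36] → ·
    (2,1)@(5, 3): e=[48,72,-24] → ·
    (3,1)@(7, 3): e=[48,60,-12] → ·
    (4,1)@(9, 3): e=[48,48,0] → #  [on edge]
    (8,1)@(17, 3): e=[48,0,48] → #  [on edge]
    (7,2)@(15, 5): e=[80,16,0] → #  [on edge]
    (10,3)@(21, 7): e=[112,-16,0] → ·  [on edge]
    (9,4)@(19, 9): e=[144,0,-48] → ·  [on edge]
    (10,7)@(21, 15): e=[240,0,-144] → ·  [on edge]
  covered (14 px):
    · # # # # # # # · · · ·
    · · · · # # # # # · · ·
    · · · · · · · # # · · ·
    · · · · · · · · · · · ·
    · · · · · · · · · · · ·
    · · · · · · · · · · · ·
    · · · · · · · · · · · ·
    · · · · · · · · · · · ·
T2:
  2·area = 58  (B↔C swapped to make it positive)
  edge (21, 13)→(19, 1): d=(-2,-12) inclusive
  edge (19, 1)→(24, 2): d=(5,1) inclusive
  edge (24, 2)→(21, 13): d=(-3,11) inclusive
    (9,0)@(19, 1): e=[0,0,58] → #  [on edge]
    (10,0)@(21, 1): e=[24,-2,36] → ·
    (9,1)@(19, 3): e=[-4,10,52] → ·
    (10,1)@(21, 3): e=[20,8,30] → #
    (11,1)@(23, 3): e=[44,6,8] → #
    (10,2)@(21, 5): e=[16,18,24] → #
    (10,3)@(21, 7): e=[12,28,18] → #
    (11,3)@(23, 7): e=[36,26,-4] → ·
    (10,4)@(21, 9): e=[8,38,12] → #
    (11,4)@(23, 9): e=[32,36,-10] → ·
    (10,5)@(21, 11): e=[4,48,6] → #
    (11,5)@(23, 11): e=[28,46,-16] → ·
    (10,6)@(21, 13): e=[0,58,0] → #  [on edge]
  covered (9 px):
    · · · · · · · · · # · ·
    · · · · · · · · · · # #
    · · · · · · · · · · # #
    · · · · · · · · · · # ·
    · · · · · · · · · · # ·
    · · · · · · · · · · # ·
    · · · · · · · · · · # ·
    · · · · · · · · · · · ·

Result: 29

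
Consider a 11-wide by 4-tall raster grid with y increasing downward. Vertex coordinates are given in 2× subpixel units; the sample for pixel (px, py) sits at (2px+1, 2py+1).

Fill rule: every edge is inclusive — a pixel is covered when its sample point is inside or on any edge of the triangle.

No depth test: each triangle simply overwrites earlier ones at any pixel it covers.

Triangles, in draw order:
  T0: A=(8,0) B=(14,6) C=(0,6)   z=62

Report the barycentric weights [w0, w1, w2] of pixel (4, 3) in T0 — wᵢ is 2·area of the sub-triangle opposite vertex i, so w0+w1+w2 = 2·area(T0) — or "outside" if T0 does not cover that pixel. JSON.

T0:
  2·area = 84
  edge (8, 0)→(14, 6): d=(6,6) inclusive
  edge (14, 6)→(0, 6): d=(-14,0) inclusive
  edge (0, 6)→(8, 0): d=(8,-6) inclusive
    (3,0)@(7, 1): e=[12,70,2] → █
    (4,0)@(9, 1): e=[0,70,14] → █  [on edge]
    (5,0)@(11, 1): e=[-12,70,26] → ·
    (2,1)@(5, 3): e=[36,42,6] → █
    (5,1)@(11, 3): e=[0,42,42] → █  [on edge]
    (6,1)@(13, 3): e=[-12,42,54] → ·
    (1,2)@(3, 5): e=[60,14,10] → █
    (6,2)@(13, 5): e=[0,14,70] → █  [on edge]
    (7,2)@(15, 5): e=[-12,14,82] → ·
    (1,3)@(3, 7): e=[72,-14,26] → ·
    (2,3)@(5, 7): e=[60,-14,38] → ·
    (3,3)@(7, 7): e=[48,-14,50] → ·
    (7,3)@(15, 7): e=[0,-14,98] → ·  [on edge]
  covered (12 px):
    · · · █ █ · · · · · ·
    · · █ █ █ █ · · · · ·
    · █ █ █ █ █ █ · · · ·
    · · · · · · · · · · ·

Result: "outside"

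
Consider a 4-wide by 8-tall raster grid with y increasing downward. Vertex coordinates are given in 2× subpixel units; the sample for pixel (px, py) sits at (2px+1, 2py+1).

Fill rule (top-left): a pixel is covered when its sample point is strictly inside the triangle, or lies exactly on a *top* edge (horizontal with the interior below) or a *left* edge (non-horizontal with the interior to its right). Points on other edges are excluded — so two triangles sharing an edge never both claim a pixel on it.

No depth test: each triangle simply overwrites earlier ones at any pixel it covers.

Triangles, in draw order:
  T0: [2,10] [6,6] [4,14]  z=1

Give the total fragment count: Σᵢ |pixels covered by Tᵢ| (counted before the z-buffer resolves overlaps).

T0:
  2·area = 24
  edge (2, 10)→(6, 6): d=(4,-4) top-left  bias=+0
  edge (6, 6)→(4, 14): d=(-2,8) right/bottom  bias=-1
  edge (4, 14)→(2, 10): d=(-2,-4) top-left  bias=+0
    (3,2)@(7, 5): e=[0,-6,30] → ·  [on edge]
    (2,3)@(5, 7): e=[0,6,18] → #  [on edge]
    (3,3)@(7, 7): e=[8,-10,26] → ·
    (1,4)@(3, 9): e=[0,18,6] → #  [on edge]
    (3,4)@(7, 9): e=[16,-14,22] → ·
    (0,5)@(1, 11): e=[0,30,-6] → ·  [on edge]
    (1,5)@(3, 11): e=[8,14,2] → #
    (2,5)@(5, 11): e=[16,-2,10] → ·
    (1,6)@(3, 13): e=[16,10,-2] → ·
  covered (4 px):
    · · · ·
    · · · ·
    · · · ·
    · · # ·
    · # # ·
    · # · ·
    · · · ·
    · · · ·

Final: 4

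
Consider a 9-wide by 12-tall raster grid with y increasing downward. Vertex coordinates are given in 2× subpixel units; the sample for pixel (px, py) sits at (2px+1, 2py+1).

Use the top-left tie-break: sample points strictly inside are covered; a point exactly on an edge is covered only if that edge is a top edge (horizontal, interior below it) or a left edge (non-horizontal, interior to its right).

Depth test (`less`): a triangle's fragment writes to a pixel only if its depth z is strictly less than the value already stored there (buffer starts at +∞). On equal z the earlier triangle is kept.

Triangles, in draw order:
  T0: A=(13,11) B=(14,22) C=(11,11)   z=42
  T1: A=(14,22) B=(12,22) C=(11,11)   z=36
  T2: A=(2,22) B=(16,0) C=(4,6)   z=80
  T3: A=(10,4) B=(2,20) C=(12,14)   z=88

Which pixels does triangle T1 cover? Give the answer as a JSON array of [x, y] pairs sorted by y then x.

T0:
  2·area = 22
  edge (13, 11)→(14, 22): d=(1,11) right/bottom  bias=-1
  edge (14, 22)→(11, 11): d=(-3,-11) top-left  bias=+0
  edge (11, 11)→(13, 11): d=(2,0) top-left  bias=+0
    (0,5)@(1, 11): e=[132,-110,0] → ·  [on edge]
    (1,5)@(3, 11): e=[110,-88,0] → ·  [on edge]
    (2,5)@(5, 11): e=[88,-66,0] → ·  [on edge]
    (3,5)@(7, 11): e=[66,-44,0] → ·  [on edge]
    (4,5)@(9, 11): e=[44,-22,0] → ·  [on edge]
    (5,5)@(11, 11): e=[22,0,0] → █  [on edge]
    (6,5)@(13, 11): e=[0,22,0] → ·  [on edge]
    (7,5)@(15, 11): e=[-22,44,0] → ·  [on edge]
    (8,5)@(17, 11): e=[-44,66,0] → ·  [on edge]
    (5,6)@(11, 13): e=[24,-6,4] → ·
    (6,6)@(13, 13): e=[2,16,4] → █
    (7,6)@(15, 13): e=[-20,38,4] → ·
  covered (4 px):
    · · · · · · · · ·
    · · · · · · · · ·
    · · · · · · · · ·
    · · · · · · · · ·
    · · · · · · · · ·
    · · · · · █ · · ·
    · · · · · · █ · ·
    · · · · · · █ · ·
    · · · · · · █ · ·
    · · · · · · · · ·
    · · · · · · · · ·
    · · · · · · · · ·
T1:
  2·area = 22
  edge (14, 22)→(12, 22): d=(-2,0) right/bottom  bias=-1
  edge (12, 22)→(11, 11): d=(-1,-11) top-left  bias=+0
  edge (11, 11)→(14, 22): d=(3,11) right/bottom  bias=-1
    (5,5)@(11, 11): e=[22,0,0] → ·  [on edge]
    (6,9)@(13, 19): e=[6,14,2] → █
    (7,9)@(15, 19): e=[6,36,-20] → ·
    (6,10)@(13, 21): e=[2,12,8] → █
    (7,10)@(15, 21): e=[2,34,-14] → ·
    (6,11)@(13, 23): e=[-2,10,14] → ·
  covered (2 px):
    · · · · · · · · ·
    · · · · · · · · ·
    · · · · · · · · ·
    · · · · · · · · ·
    · · · · · · · · ·
    · · · · · · · · ·
    · · · · · · · · ·
    · · · · · · · · ·
    · · · · · · · · ·
    · · · · · · █ · ·
    · · · · · · █ · ·
    · · · · · · · · ·
T2:
  2·area = 180  (B↔C swapped to make it positive)
  edge (2, 22)→(4, 6): d=(2,-16) top-left  bias=+0
  edge (4, 6)→(16, 0): d=(12,-6) top-left  bias=+0
  edge (16, 0)→(2, 22): d=(-14,22) right/bottom  bias=-1
    (7,0)@(15, 1): e=[166,6,8] → █
    (8,0)@(17, 1): e=[198,18,-36] → ·
    (5,1)@(11, 3): e=[106,6,68] → █
    (6,1)@(13, 3): e=[138,18,24] → █
    (7,1)@(15, 3): e=[170,30,-20] → ·
    (3,2)@(7, 5): e=[46,6,128] → █
    (4,2)@(9, 5): e=[78,18,84] → █
    (6,2)@(13, 5): e=[142,42,-4] → ·
    (2,3)@(5, 7): e=[18,18,144] → █
    (6,3)@(13, 7): e=[146,66,-32] → ·
    (2,4)@(5, 9): e=[22,42,116] → █
    (5,4)@(11, 9): e=[118,78,-16] → ·
    (4,5)@(9, 11): e=[90,90,0] → ·  [on edge]
  covered (22 px):
    · · · · · · · █ ·
    · · · · · █ █ · ·
    · · · █ █ █ · · ·
    · · █ █ █ █ · · ·
    · · █ █ █ · · · ·
    · · █ █ · · · · ·
    · · █ █ · · · · ·
    · █ █ · · · · · ·
    · █ █ · · · · · ·
    · █ · · · · · · ·
    · · · · · · · · ·
    · · · · · · · · ·
T3:
  2·area = 112  (B↔C swapped to make it positive)
  edge (10, 4)→(12, 14): d=(2,10) right/bottom  bias=-1
  edge (12, 14)→(2, 20): d=(-10,6) right/bottom  bias=-1
  edge (2, 20)→(10, 4): d=(8,-16) top-left  bias=+0
    (4,3)@(9, 7): e=[16,88,8] → █
    (5,3)@(11, 7): e=[-4,76,40] → ·
    (4,4)@(9, 9): e=[20,68,24] → █
    (5,4)@(11, 9): e=[0,56,56] → ·  [on edge]
    (3,5)@(7, 11): e=[44,60,8] → █
    (5,5)@(11, 11): e=[4,36,72] → █
    (6,5)@(13, 11): e=[-16,24,104] → ·
    (8,5)@(17, 11): e=[-56,0,168] → ·  [on edge]
    (3,6)@(7, 13): e=[48,40,24] → █
    (6,6)@(13, 13): e=[-12,4,120] → ·
    (2,7)@(5, 15): e=[72,32,8] → █
    (5,7)@(11, 15): e=[12,-4,104] → ·
    (3,8)@(7, 17): e=[56,0,56] → ·  [on edge]
    (6,9)@(13, 19): e=[0,-56,168] → ·  [on edge]
  covered (13 px):
    · · · · · · · · ·
    · · · · · · · · ·
    · · · · · · · · ·
    · · · · █ · · · ·
    · · · · █ · · · ·
    · · · █ █ █ · · ·
    · · · █ █ █ · · ·
    · · █ █ █ · · · ·
    · · █ · · · · · ·
    · █ · · · · · · ·
    · · · · · · · · ·
    · · · · · · · · ·

Final: [[6,9],[6,10]]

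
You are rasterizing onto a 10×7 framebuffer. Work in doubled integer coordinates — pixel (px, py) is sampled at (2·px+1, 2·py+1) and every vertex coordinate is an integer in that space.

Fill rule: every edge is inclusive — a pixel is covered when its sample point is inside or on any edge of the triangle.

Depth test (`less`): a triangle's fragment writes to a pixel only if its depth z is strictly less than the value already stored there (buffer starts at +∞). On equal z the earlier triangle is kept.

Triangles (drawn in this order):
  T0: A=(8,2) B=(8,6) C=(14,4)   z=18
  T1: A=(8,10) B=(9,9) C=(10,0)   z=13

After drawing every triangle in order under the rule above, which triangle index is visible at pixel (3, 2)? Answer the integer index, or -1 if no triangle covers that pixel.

T0:
  2·area = 24  (B↔C swapped to make it positive)
  edge (8, 2)→(14, 4): d=(6,2) inclusive
  edge (14, 4)→(8, 6): d=(-6,2) inclusive
  edge (8, 6)→(8, 2): d=(0,-4) inclusive
    (2,0)@(5, 1): e=[0,36,-12] → .  [on edge]
    (4,1)@(9, 3): e=[4,16,4] → X
    (5,1)@(11, 3): e=[0,12,12] → X  [on edge]
    (6,1)@(13, 3): e=[-4,8,20] → .
    (8,1)@(17, 3): e=[-12,0,36] → .  [on edge]
    (4,2)@(9, 5): e=[16,4,4] → X
    (5,2)@(11, 5): e=[12,0,12] → X  [on edge]
    (6,2)@(13, 5): e=[8,-4,20] → .
    (8,2)@(17, 5): e=[0,-12,36] → .  [on edge]
    (2,3)@(5, 7): e=[36,0,-12] → .  [on edge]
    (4,3)@(9, 7): e=[28,-8,4] → .
    (5,3)@(11, 7): e=[24,-12,12] → .
  covered (4 px):
    . . . . . . . . . .
    . . . . X X . . . .
    . . . . X X . . . .
    . . . . . . . . . .
    . . . . . . . . . .
    . . . . . . . . . .
    . . . . . . . . . .
T1:
  2·area = 8  (B↔C swapped to make it positive)
  edge (8, 10)→(10, 0): d=(2,-10) inclusive
  edge (10, 0)→(9, 9): d=(-1,9) inclusive
  edge (9, 9)→(8, 10): d=(-1,1) inclusive
    (8,0)@(17, 1): e=[72,-64,0] → .  [on edge]
    (7,1)@(15, 3): e=[56,-48,0] → .  [on edge]
    (4,2)@(9, 5): e=[0,4,4] → X  [on edge]
    (5,2)@(11, 5): e=[20,-14,2] → .
    (6,2)@(13, 5): e=[40,-32,0] → .  [on edge]
    (4,3)@(9, 7): e=[4,2,2] → X
    (5,3)@(11, 7): e=[24,-16,0] → .  [on edge]
    (4,4)@(9, 9): e=[8,0,0] → X  [on edge]
    (5,4)@(11, 9): e=[28,-18,-2] → .
    (3,5)@(7, 11): e=[-8,16,0] → .  [on edge]
    (4,5)@(9, 11): e=[12,-2,-2] → .
    (2,6)@(5, 13): e=[-24,32,0] → .  [on edge]
  covered (3 px):
    . . . . . . . . . .
    . . . . . . . . . .
    . . . . X . . . . .
    . . . . X . . . . .
    . . . . X . . . . .
    . . . . . . . . . .
    . . . . . . . . . .

Z-buffer (winner per pixel, '.' = empty):
  . . . . . . . . . .
  . . . . 0 0 . . . .
  . . . . 1 0 . . . .
  . . . . 1 . . . . .
  . . . . 1 . . . . .
  . . . . . . . . . .
  . . . . . . . . . .

Result: -1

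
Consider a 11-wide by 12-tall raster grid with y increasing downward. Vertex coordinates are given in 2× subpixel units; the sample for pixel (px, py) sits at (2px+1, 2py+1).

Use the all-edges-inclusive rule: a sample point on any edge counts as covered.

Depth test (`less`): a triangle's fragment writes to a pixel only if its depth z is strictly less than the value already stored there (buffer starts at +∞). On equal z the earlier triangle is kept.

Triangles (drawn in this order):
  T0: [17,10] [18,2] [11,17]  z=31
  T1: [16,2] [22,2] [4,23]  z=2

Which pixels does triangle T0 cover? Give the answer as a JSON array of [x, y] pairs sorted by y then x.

T0:
  2·area = 41  (B↔C swapped to make it positive)
  edge (17, 10)→(11, 17): d=(-6,7) inclusive
  edge (11, 17)→(18, 2): d=(7,-15) inclusive
  edge (18, 2)→(17, 10): d=(-1,8) inclusive
    (8,2)@(17, 5): e=[30,6,5] → X
    (9,2)@(19, 5): e=[16,36,-11] → .
    (8,3)@(17, 7): e=[18,20,3] → X
    (9,3)@(19, 7): e=[4,50,-13] → .
    (7,4)@(15, 9): e=[20,4,17] → X
    (9,4)@(19, 9): e=[-8,64,-15] → .
    (7,5)@(15, 11): e=[8,18,15] → X
    (8,5)@(17, 11): e=[-6,48,-1] → .
    (6,6)@(13, 13): e=[10,2,29] → X
    (7,6)@(15, 13): e=[-4,32,13] → .
    (6,7)@(13, 15): e=[-2,16,27] → .
    (5,8)@(11, 17): e=[0,0,41] → X  [on edge]
  covered (7 px):
    . . . . . . . . . . .
    . . . . . . . . . . .
    . . . . . . . . X . .
    . . . . . . . . X . .
    . . . . . . . X X . .
    . . . . . . . X . . .
    . . . . . . X . . . .
    . . . . . . . . . . .
    . . . . . X . . . . .
    . . . . . . . . . . .
    . . . . . . . . . . .
    . . . . . . . . . . .
T1:
  2·area = 126
  edge (16, 2)→(22, 2): d=(6,0) inclusive
  edge (22, 2)→(4, 23): d=(-18,21) inclusive
  edge (4, 23)→(16, 2): d=(12,-21) inclusive
    (8,1)@(17, 3): e=[6,87,33] → X
    (9,1)@(19, 3): e=[6,45,75] → X
    (10,1)@(21, 3): e=[6,3,117] → X
    (7,2)@(15, 5): e=[18,93,15] → X
    (10,2)@(21, 5): e=[18,-33,141] → .
    (7,3)@(15, 7): e=[30,57,39] → X
    (9,3)@(19, 7): e=[30,-27,123] → .
    (6,4)@(13, 9): e=[42,63,21] → X
    (8,4)@(17, 9): e=[42,-21,105] → .
    (5,5)@(11, 11): e=[54,69,3] → X
    (7,5)@(15, 11): e=[54,-15,87] → .
    (5,6)@(11, 13): e=[66,33,27] → X
  covered (16 px):
    . . . . . . . . . . .
    . . . . . . . . X X X
    . . . . . . . X X X .
    . . . . . . . X X . .
    . . . . . . X X . . .
    . . . . . X X . . . .
    . . . . . X . . . . .
    . . . . X . . . . . .
    . . . . X . . . . . .
    . . . X . . . . . . .
    . . . . . . . . . . .
    . . . . . . . . . . .

Final: [[8,2],[8,3],[7,4],[8,4],[7,5],[6,6],[5,8]]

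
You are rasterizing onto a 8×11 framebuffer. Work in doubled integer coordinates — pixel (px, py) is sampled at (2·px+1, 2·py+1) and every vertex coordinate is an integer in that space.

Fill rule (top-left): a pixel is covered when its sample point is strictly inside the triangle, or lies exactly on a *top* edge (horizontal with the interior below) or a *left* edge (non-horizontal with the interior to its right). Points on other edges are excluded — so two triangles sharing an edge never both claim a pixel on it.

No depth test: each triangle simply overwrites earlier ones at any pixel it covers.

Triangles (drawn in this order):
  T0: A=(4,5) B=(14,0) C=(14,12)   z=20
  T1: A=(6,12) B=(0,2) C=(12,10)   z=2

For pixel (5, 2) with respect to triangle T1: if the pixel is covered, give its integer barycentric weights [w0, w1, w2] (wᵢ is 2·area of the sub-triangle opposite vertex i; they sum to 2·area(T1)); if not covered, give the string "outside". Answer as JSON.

T0:
  2·area = 120
  edge (4, 5)→(14, 0): d=(10,-5) top-left  bias=+0
  edge (14, 0)→(14, 12): d=(0,12) right/bottom  bias=-1
  edge (14, 12)→(4, 5): d=(-10,-7) top-left  bias=+0
    (6,0)@(13, 1): e=[5,12,103] → X
    (7,0)@(15, 1): e=[15,-12,117] → .
    (4,1)@(9, 3): e=[5,60,55] → X
    (5,1)@(11, 3): e=[15,36,69] → X
    (7,1)@(15, 3): e=[35,-12,97] → .
    (2,2)@(5, 5): e=[5,108,7] → X
    (3,2)@(7, 5): e=[15,84,21] → X
    (7,2)@(15, 5): e=[55,-12,77] → .
    (2,3)@(5, 7): e=[25,108,-13] → .
    (3,3)@(7, 7): e=[35,84,1] → X
    (7,3)@(15, 7): e=[75,-12,57] → .
    (3,4)@(7, 9): e=[55,84,-19] → .
  covered (16 px):
    . . . . . . X .
    . . . . X X X .
    . . X X X X X .
    . . . X X X X .
    . . . . . X X .
    . . . . . . X .
    . . . . . . . .
    . . . . . . . .
    . . . . . . . .
    . . . . . . . .
    . . . . . . . .
T1:
  2·area = 72
  edge (6, 12)→(0, 2): d=(-6,-10) top-left  bias=+0
  edge (0, 2)→(12, 10): d=(12,8) right/bottom  bias=-1
  edge (12, 10)→(6, 12): d=(-6,2) right/bottom  bias=-1
    (0,1)@(1, 3): e=[4,4,64] → X
    (1,1)@(3, 3): e=[24,-12,60] → .
    (0,2)@(1, 5): e=[-8,28,52] → .
    (1,2)@(3, 5): e=[12,12,48] → X
    (2,2)@(5, 5): e=[32,-4,44] → .
    (1,3)@(3, 7): e=[0,36,36] → X  [on edge]
    (2,3)@(5, 7): e=[20,20,32] → X
    (3,3)@(7, 7): e=[40,4,28] → X
    (4,3)@(9, 7): e=[60,-12,24] → .
    (1,4)@(3, 9): e=[-12,60,24] → .
    (2,4)@(5, 9): e=[8,44,20] → X
    (4,4)@(9, 9): e=[48,12,12] → X
    (7,4)@(15, 9): e=[108,-36,0] → .  [on edge]
    (4,5)@(9, 11): e=[36,36,0] → .  [on edge]
    (1,6)@(3, 13): e=[-36,108,0] → .  [on edge]
    (4,8)@(9, 17): e=[0,108,-36] → .  [on edge]
  covered (9 px):
    . . . . . . . .
    X . . . . . . .
    . X . . . . . .
    . X X X . . . .
    . . X X X . . .
    . . . X . . . .
    . . . . . . . .
    . . . . . . . .
    . . . . . . . .
    . . . . . . . .
    . . . . . . . .

Final: "outside"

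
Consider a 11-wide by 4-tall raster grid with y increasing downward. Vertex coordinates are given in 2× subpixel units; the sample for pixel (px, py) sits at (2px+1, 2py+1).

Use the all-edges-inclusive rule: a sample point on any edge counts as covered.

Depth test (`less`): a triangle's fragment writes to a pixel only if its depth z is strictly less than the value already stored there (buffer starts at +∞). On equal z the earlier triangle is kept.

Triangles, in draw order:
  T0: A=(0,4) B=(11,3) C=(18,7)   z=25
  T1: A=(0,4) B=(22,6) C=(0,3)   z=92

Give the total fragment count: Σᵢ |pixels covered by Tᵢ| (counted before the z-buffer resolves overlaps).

T0:
  2·area = 51
  edge (0, 4)→(11, 3): d=(11,-1) inclusive
  edge (11, 3)→(18, 7): d=(7,4) inclusive
  edge (18, 7)→(0, 4): d=(-18,-3) inclusive
    (5,1)@(11, 3): e=[0,0,51] → #  [on edge]
    (6,1)@(13, 3): e=[2,-8,57] → ·
    (3,2)@(7, 5): e=[18,30,3] → #
    (4,2)@(9, 5): e=[20,22,9] → #
    (6,2)@(13, 5): e=[24,6,21] → #
    (7,2)@(15, 5): e=[26,-2,27] → ·
    (3,3)@(7, 7): e=[40,44,-33] → ·
    (4,3)@(9, 7): e=[42,36,-27] → ·
    (5,3)@(11, 7): e=[44,28,-21] → ·
    (6,3)@(13, 7): e=[46,20,-15] → ·
  covered (5 px):
    · · · · · · · · · · ·
    · · · · · # · · · · ·
    · · · # # # # · · · ·
    · · · · · · · · · · ·
T1:
  2·area = 22  (B↔C swapped to make it positive)
  edge (0, 4)→(0, 3): d=(0,-1) inclusive
  edge (0, 3)→(22, 6): d=(22,3) inclusive
  edge (22, 6)→(0, 4): d=(-22,-2) inclusive
    (5,2)@(11, 5): e=[11,11,0] → #  [on edge]
    (6,2)@(13, 5): e=[13,5,4] → #
    (7,2)@(15, 5): e=[15,-1,8] → ·
    (5,3)@(11, 7): e=[11,55,-44] → ·
    (6,3)@(13, 7): e=[13,49,-40] → ·
  covered (2 px):
    · · · · · · · · · · ·
    · · · · · · · · · · ·
    · · · · · # # · · · ·
    · · · · · · · · · · ·

Result: 7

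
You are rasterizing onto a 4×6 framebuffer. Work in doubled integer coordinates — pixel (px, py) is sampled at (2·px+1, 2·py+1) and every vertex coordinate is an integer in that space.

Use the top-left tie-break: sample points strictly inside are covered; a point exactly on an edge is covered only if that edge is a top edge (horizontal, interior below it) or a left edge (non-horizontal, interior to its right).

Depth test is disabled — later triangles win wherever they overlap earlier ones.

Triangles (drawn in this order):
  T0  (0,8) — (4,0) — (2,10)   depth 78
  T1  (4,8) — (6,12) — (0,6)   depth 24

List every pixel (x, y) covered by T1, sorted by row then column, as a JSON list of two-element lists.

T0:
  2·area = 24
  edge (0, 8)→(4, 0): d=(4,-8) top-left  bias=+0
  edge (4, 0)→(2, 10): d=(-2,10) right/bottom  bias=-1
  edge (2, 10)→(0, 8): d=(-2,-2) top-left  bias=+0
    (1,1)@(3, 3): e=[4,4,16] → X
    (2,1)@(5, 3): e=[20,-16,20] → .
    (1,2)@(3, 5): e=[12,0,12] → .  [on edge]
    (0,3)@(1, 7): e=[4,16,4] → X
    (1,3)@(3, 7): e=[20,-4,8] → .
    (0,4)@(1, 9): e=[12,12,0] → X  [on edge]
    (1,4)@(3, 9): e=[28,-8,4] → .
    (0,5)@(1, 11): e=[20,8,-4] → .
    (1,5)@(3, 11): e=[36,-12,0] → .  [on edge]
  covered (3 px):
    . . . .
    . X . .
    . . . .
    X . . .
    X . . .
    . . . .
T1:
  2·area = 12
  edge (4, 8)→(6, 12): d=(2,4) right/bottom  bias=-1
  edge (6, 12)→(0, 6): d=(-6,-6) top-left  bias=+0
  edge (0, 6)→(4, 8): d=(4,2) right/bottom  bias=-1
    (0,3)@(1, 7): e=[10,0,2] → X  [on edge]
    (1,3)@(3, 7): e=[2,12,-2] → .
    (0,4)@(1, 9): e=[14,-12,10] → .
    (1,4)@(3, 9): e=[6,0,6] → X  [on edge]
    (2,4)@(5, 9): e=[-2,12,2] → .
    (1,5)@(3, 11): e=[10,-12,14] → .
    (2,5)@(5, 11): e=[2,0,10] → X  [on edge]
    (3,5)@(7, 11): e=[-6,12,6] → .
  covered (3 px):
    . . . .
    . . . .
    . . . .
    X . . .
    . X . .
    . . X .

Answer: [[0,3],[1,4],[2,5]]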